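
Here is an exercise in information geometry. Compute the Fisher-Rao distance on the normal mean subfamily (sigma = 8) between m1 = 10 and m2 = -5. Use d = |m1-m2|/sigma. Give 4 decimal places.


On the fixed-variance normal subfamily, geodesic distance = |m1-m2|/sigma.
|10 - -5| = 15.
sigma = 8.
d = 15/8 = 1.8750

1.8750


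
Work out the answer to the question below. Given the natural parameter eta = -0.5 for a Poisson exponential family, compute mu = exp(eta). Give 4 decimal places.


Expectation parameter for Poisson exponential family:
mu = exp(eta).
eta = -0.5.
mu = exp(-0.5) = 0.6065

0.6065


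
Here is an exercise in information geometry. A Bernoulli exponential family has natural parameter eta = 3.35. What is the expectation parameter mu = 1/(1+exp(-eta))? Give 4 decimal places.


Dual coordinate (expectation parameter) for Bernoulli:
mu = 1/(1+exp(-eta)).
eta = 3.35.
exp(-eta) = exp(-3.35) = 0.035084.
mu = 1/(1+0.035084) = 0.9661

0.9661


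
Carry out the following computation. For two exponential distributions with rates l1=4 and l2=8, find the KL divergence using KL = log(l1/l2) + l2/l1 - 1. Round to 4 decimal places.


KL divergence for exponential family:
KL = log(l1/l2) + l2/l1 - 1.
log(4/8) = -0.693147.
8/4 = 2.0.
KL = -0.693147 + 2.0 - 1 = 0.3069

0.3069


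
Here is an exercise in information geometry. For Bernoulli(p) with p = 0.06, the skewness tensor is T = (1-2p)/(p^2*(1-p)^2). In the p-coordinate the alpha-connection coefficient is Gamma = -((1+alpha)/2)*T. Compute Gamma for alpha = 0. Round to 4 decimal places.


Skewness (Amari-Chentsov) tensor: T = (1-2p)/(p^2*(1-p)^2).
p = 0.06, 1-2p = 0.88, p^2 = 0.0036, (1-p)^2 = 0.8836.
T = 0.88/(0.0036 * 0.8836) = 276.646044.
In the p-coordinate, Gamma^(alpha) = Gamma^(0) - (alpha/2)*T with Gamma^(0) = (1/2)*g'(p) = -T/2,
so Gamma^(alpha) = -((1+alpha)/2)*T.
alpha = 0, -(1+alpha)/2 = -0.5.
Gamma = -0.5 * 276.646044 = -138.3230

-138.3230


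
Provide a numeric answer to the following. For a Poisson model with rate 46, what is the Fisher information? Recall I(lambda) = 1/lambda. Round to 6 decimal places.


Fisher information for Poisson: I(lambda) = 1/lambda.
lambda = 46.
I(lambda) = 1/46 = 0.021739

0.021739


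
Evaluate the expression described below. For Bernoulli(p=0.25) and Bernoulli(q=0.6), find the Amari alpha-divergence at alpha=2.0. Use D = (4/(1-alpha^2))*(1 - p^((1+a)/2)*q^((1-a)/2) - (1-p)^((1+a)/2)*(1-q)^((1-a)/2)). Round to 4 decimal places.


Amari alpha-divergence:
D = (4/(1-alpha^2))*(1 - p^((1+a)/2)*q^((1-a)/2) - (1-p)^((1+a)/2)*(1-q)^((1-a)/2)).
alpha = 2.0, p = 0.25, q = 0.6.
e1 = (1+alpha)/2 = 1.5, e2 = (1-alpha)/2 = -0.5.
t1 = p^e1 * q^e2 = 0.25^1.5 * 0.6^-0.5 = 0.161374.
t2 = (1-p)^e1 * (1-q)^e2 = 0.75^1.5 * 0.4^-0.5 = 1.02698.
4/(1-alpha^2) = -1.333333.
D = -1.333333*(1 - 0.161374 - 1.02698) = 0.2511

0.2511


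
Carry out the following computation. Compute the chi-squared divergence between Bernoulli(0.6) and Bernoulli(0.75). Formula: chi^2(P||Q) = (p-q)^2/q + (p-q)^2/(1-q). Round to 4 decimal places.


Chi-squared divergence between Bernoulli distributions:
chi^2 = (p-q)^2/q + (p-q)^2/(1-q).
p = 0.6, q = 0.75, p-q = -0.15.
(p-q)^2 = 0.0225.
term1 = 0.0225/0.75 = 0.03.
term2 = 0.0225/0.25 = 0.09.
chi^2 = 0.03 + 0.09 = 0.1200

0.1200


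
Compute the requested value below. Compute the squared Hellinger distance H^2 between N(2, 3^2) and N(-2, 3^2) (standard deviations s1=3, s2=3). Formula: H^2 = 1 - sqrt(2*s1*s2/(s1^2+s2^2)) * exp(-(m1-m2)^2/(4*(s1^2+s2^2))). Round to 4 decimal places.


Squared Hellinger distance for Gaussians:
H^2 = 1 - sqrt(2*s1*s2/(s1^2+s2^2)) * exp(-(m1-m2)^2/(4*(s1^2+s2^2))).
s1^2 = 9, s2^2 = 9, s1^2+s2^2 = 18.
sqrt(2*3*3/(18)) = 1.0.
(m1-m2)^2 = (4)^2 = 16.
exp(-16/(4*18)) = exp(-0.222222) = 0.800737.
H^2 = 1 - 1.0*0.800737 = 0.1993

0.1993


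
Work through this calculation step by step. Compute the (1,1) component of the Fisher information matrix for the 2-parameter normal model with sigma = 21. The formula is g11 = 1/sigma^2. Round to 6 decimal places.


For the 2-parameter normal family, the Fisher metric has:
  g11 = 1/sigma^2, g22 = 2/sigma^2.
sigma = 21, sigma^2 = 441.
g11 = 0.002268

0.002268


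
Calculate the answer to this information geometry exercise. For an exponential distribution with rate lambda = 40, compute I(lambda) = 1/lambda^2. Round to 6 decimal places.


Fisher information for exponential: I(lambda) = 1/lambda^2.
lambda = 40, lambda^2 = 1600.
I = 1/1600 = 0.000625

0.000625


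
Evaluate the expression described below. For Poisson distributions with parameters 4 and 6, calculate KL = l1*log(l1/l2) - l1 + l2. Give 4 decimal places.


KL divergence for Poisson:
KL = l1*log(l1/l2) - l1 + l2.
l1 = 4, l2 = 6.
log(4/6) = -0.405465.
l1*log(l1/l2) = 4 * -0.405465 = -1.62186.
KL = -1.62186 - 4 + 6 = 0.3781

0.3781


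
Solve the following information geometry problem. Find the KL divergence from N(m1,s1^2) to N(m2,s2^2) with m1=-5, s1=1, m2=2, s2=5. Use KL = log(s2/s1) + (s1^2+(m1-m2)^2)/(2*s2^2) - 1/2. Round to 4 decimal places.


KL divergence between normal distributions:
KL = log(s2/s1) + (s1^2 + (m1-m2)^2)/(2*s2^2) - 1/2.
log(5/1) = 1.609438.
(1^2 + (-5-2)^2)/(2*5^2) = (1 + 49)/50 = 1.0.
KL = 1.609438 + 1.0 - 0.5 = 2.1094

2.1094


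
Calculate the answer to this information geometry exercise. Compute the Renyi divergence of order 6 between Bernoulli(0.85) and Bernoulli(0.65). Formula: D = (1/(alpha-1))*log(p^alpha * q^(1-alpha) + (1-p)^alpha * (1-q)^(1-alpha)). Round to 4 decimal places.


Renyi divergence of order alpha between Bernoulli distributions:
D = (1/(alpha-1))*log(p^alpha * q^(1-alpha) + (1-p)^alpha * (1-q)^(1-alpha)).
alpha = 6, p = 0.85, q = 0.65.
p^alpha * q^(1-alpha) = 0.85^6 * 0.65^-5 = 3.250475.
(1-p)^alpha * (1-q)^(1-alpha) = 0.15^6 * 0.35^-5 = 0.002169.
sum = 3.250475 + 0.002169 = 3.252643.
D = (1/5)*log(3.252643) = 0.2359

0.2359


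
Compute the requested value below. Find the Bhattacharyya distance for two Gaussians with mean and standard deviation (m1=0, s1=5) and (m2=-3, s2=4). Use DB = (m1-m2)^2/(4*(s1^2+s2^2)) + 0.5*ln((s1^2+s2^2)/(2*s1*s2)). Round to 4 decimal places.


Bhattacharyya distance between two Gaussians:
DB = (m1-m2)^2/(4*(s1^2+s2^2)) + (1/2)*ln((s1^2+s2^2)/(2*s1*s2)).
(m1-m2)^2 = (3)^2 = 9.
s1^2+s2^2 = 25 + 16 = 41.
term1 = 9/164 = 0.054878.
term2 = 0.5*ln(41/40.0) = 0.012346.
DB = 0.054878 + 0.012346 = 0.0672

0.0672


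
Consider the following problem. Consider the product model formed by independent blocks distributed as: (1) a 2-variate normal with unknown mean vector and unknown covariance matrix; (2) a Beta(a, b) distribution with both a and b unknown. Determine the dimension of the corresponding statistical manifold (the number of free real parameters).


The dimension of a statistical manifold equals the number of free
(independent) real parameters of the model. For a product of independent
blocks the parameter counts add.
- 2-variate normal: 2 (mean) + 2*3/2 = 3 (symmetric covariance) = 5.
- Beta (a, b): 2.
Total = 5 + 2 = 7.
Dimension = 7

7


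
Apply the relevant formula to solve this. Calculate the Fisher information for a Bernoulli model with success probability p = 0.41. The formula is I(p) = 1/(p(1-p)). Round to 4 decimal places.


For Bernoulli(p), Fisher information is I(p) = 1/(p*(1-p)).
p = 0.41, 1-p = 0.59.
p*(1-p) = 0.2419.
I(p) = 1/0.2419 = 4.1339

4.1339


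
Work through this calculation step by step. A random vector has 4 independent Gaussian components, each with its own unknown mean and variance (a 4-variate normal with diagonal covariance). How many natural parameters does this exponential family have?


Exponential family dimension calculation:
Each univariate normal has two natural parameters (mu/sigma^2 and -1/(2 sigma^2)).
With 4 independent components, dim = 2 * 4 = 8.

8


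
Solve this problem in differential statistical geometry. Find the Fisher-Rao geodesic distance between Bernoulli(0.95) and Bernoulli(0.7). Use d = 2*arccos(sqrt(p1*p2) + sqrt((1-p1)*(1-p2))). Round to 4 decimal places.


Geodesic distance on Bernoulli manifold:
d(p1,p2) = 2*arccos(sqrt(p1*p2) + sqrt((1-p1)*(1-p2))).
sqrt(p1*p2) = sqrt(0.95*0.7) = 0.815475.
sqrt((1-p1)*(1-p2)) = sqrt(0.05*0.3) = 0.122474.
arg = 0.815475 + 0.122474 = 0.93795.
d = 2*arccos(0.93795) = 0.7083

0.7083


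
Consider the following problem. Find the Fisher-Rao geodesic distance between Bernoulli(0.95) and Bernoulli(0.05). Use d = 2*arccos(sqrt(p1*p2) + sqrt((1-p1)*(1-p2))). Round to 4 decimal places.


Geodesic distance on Bernoulli manifold:
d(p1,p2) = 2*arccos(sqrt(p1*p2) + sqrt((1-p1)*(1-p2))).
sqrt(p1*p2) = sqrt(0.95*0.05) = 0.217945.
sqrt((1-p1)*(1-p2)) = sqrt(0.05*0.95) = 0.217945.
arg = 0.217945 + 0.217945 = 0.43589.
d = 2*arccos(0.43589) = 2.2395

2.2395


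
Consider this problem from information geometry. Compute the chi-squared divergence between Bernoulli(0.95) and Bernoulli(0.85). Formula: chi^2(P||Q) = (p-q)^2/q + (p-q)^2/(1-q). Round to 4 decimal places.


Chi-squared divergence between Bernoulli distributions:
chi^2 = (p-q)^2/q + (p-q)^2/(1-q).
p = 0.95, q = 0.85, p-q = 0.1.
(p-q)^2 = 0.01.
term1 = 0.01/0.85 = 0.011765.
term2 = 0.01/0.15 = 0.066667.
chi^2 = 0.011765 + 0.066667 = 0.0784

0.0784


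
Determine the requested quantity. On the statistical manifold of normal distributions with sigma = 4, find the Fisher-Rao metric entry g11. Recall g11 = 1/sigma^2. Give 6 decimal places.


For the 2-parameter normal family, the Fisher metric has:
  g11 = 1/sigma^2, g22 = 2/sigma^2.
sigma = 4, sigma^2 = 16.
g11 = 0.062500

0.062500


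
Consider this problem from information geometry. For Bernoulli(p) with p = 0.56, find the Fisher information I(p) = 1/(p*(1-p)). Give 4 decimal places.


For Bernoulli(p), Fisher information is I(p) = 1/(p*(1-p)).
p = 0.56, 1-p = 0.44.
p*(1-p) = 0.2464.
I(p) = 1/0.2464 = 4.0584

4.0584


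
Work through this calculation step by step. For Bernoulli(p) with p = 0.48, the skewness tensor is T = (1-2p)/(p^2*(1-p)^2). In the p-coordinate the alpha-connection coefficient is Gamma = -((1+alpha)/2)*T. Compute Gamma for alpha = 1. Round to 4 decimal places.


Skewness (Amari-Chentsov) tensor: T = (1-2p)/(p^2*(1-p)^2).
p = 0.48, 1-2p = 0.04, p^2 = 0.2304, (1-p)^2 = 0.2704.
T = 0.04/(0.2304 * 0.2704) = 0.642053.
In the p-coordinate, Gamma^(alpha) = Gamma^(0) - (alpha/2)*T with Gamma^(0) = (1/2)*g'(p) = -T/2,
so Gamma^(alpha) = -((1+alpha)/2)*T.
alpha = 1, -(1+alpha)/2 = -1.0.
Gamma = -1.0 * 0.642053 = -0.6421

-0.6421


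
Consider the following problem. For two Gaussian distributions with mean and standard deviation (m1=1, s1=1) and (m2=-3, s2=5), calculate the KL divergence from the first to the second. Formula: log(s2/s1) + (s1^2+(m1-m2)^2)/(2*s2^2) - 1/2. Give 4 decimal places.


KL divergence between normal distributions:
KL = log(s2/s1) + (s1^2 + (m1-m2)^2)/(2*s2^2) - 1/2.
log(5/1) = 1.609438.
(1^2 + (1--3)^2)/(2*5^2) = (1 + 16)/50 = 0.34.
KL = 1.609438 + 0.34 - 0.5 = 1.4494

1.4494


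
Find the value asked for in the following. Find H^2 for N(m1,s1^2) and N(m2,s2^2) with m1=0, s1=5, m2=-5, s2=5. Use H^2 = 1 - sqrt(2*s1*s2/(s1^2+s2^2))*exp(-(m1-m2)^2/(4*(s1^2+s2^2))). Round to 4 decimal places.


Squared Hellinger distance for Gaussians:
H^2 = 1 - sqrt(2*s1*s2/(s1^2+s2^2)) * exp(-(m1-m2)^2/(4*(s1^2+s2^2))).
s1^2 = 25, s2^2 = 25, s1^2+s2^2 = 50.
sqrt(2*5*5/(50)) = 1.0.
(m1-m2)^2 = (5)^2 = 25.
exp(-25/(4*50)) = exp(-0.125) = 0.882497.
H^2 = 1 - 1.0*0.882497 = 0.1175

0.1175


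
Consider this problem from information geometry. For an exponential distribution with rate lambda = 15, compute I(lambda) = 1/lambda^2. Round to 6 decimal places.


Fisher information for exponential: I(lambda) = 1/lambda^2.
lambda = 15, lambda^2 = 225.
I = 1/225 = 0.004444

0.004444


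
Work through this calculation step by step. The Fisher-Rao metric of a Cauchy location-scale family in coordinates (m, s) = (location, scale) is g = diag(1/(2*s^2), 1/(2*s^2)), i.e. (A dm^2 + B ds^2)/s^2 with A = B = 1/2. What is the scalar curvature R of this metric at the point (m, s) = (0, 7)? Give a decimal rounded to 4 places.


The metric has the form g = (A dm^2 + B ds^2)/s^2 with A = 1/2, B = 1/2.
Substitute u = sqrt(A/B)*m: g = B*(du^2 + ds^2)/s^2, i.e. B times the
Poincare upper half-plane metric, which has constant Gaussian curvature -1.
Scaling a 2D metric by a constant c divides the Gaussian curvature by c,
so K = -1/B = -1/(1/2) = -2.0000 everywhere (the point (m, s) = (0, 7) is irrelevant:
the curvature is constant).
Scalar curvature in dimension 2: R = 2K = -2/(1/2) = -4.0000.

-4.0000


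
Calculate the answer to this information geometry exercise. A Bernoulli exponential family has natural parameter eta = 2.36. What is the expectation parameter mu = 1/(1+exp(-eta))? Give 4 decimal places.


Dual coordinate (expectation parameter) for Bernoulli:
mu = 1/(1+exp(-eta)).
eta = 2.36.
exp(-eta) = exp(-2.36) = 0.09442.
mu = 1/(1+0.09442) = 0.9137

0.9137


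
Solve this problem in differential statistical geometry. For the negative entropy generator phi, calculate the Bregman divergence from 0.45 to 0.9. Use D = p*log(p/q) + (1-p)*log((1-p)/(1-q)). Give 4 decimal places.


Bregman divergence with negative entropy generator:
D = p*log(p/q) + (1-p)*log((1-p)/(1-q)).
p = 0.45, q = 0.9.
p*log(p/q) = 0.45*log(0.45/0.9) = -0.311916.
(1-p)*log((1-p)/(1-q)) = 0.55*log(0.55/0.1) = 0.937611.
D = -0.311916 + 0.937611 = 0.6257

0.6257


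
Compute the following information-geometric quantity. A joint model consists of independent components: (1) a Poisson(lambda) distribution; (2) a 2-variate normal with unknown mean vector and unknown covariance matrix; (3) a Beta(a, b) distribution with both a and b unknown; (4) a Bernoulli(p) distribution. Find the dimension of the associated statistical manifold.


The dimension of a statistical manifold equals the number of free
(independent) real parameters of the model. For a product of independent
blocks the parameter counts add.
- Poisson (lambda): 1.
- 2-variate normal: 2 (mean) + 2*3/2 = 3 (symmetric covariance) = 5.
- Beta (a, b): 2.
- Bernoulli (p): 1.
Total = 1 + 5 + 2 + 1 = 9.
Dimension = 9

9


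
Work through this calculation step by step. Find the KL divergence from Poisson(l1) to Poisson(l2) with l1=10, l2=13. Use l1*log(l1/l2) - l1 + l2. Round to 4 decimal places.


KL divergence for Poisson:
KL = l1*log(l1/l2) - l1 + l2.
l1 = 10, l2 = 13.
log(10/13) = -0.262364.
l1*log(l1/l2) = 10 * -0.262364 = -2.623643.
KL = -2.623643 - 10 + 13 = 0.3764

0.3764


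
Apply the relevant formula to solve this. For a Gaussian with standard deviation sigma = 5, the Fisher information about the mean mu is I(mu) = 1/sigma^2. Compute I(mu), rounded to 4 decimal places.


The Fisher information for the mean of a normal distribution is I(mu) = 1/sigma^2.
sigma = 5, so sigma^2 = 25.
I(mu) = 1/25 = 0.0400

0.0400


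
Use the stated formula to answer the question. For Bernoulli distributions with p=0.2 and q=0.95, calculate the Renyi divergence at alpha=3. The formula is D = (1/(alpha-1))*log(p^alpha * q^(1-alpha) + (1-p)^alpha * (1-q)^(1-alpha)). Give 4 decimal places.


Renyi divergence of order alpha between Bernoulli distributions:
D = (1/(alpha-1))*log(p^alpha * q^(1-alpha) + (1-p)^alpha * (1-q)^(1-alpha)).
alpha = 3, p = 0.2, q = 0.95.
p^alpha * q^(1-alpha) = 0.2^3 * 0.95^-2 = 0.008864.
(1-p)^alpha * (1-q)^(1-alpha) = 0.8^3 * 0.05^-2 = 204.8.
sum = 0.008864 + 204.8 = 204.808864.
D = (1/2)*log(204.808864) = 2.6610

2.6610


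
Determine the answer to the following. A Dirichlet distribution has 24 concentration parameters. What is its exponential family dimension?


Exponential family dimension calculation:
Dirichlet with 24 components has 24 natural parameters.

24


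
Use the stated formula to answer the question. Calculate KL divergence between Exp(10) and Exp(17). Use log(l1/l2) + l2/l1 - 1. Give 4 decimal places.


KL divergence for exponential family:
KL = log(l1/l2) + l2/l1 - 1.
log(10/17) = -0.530628.
17/10 = 1.7.
KL = -0.530628 + 1.7 - 1 = 0.1694

0.1694


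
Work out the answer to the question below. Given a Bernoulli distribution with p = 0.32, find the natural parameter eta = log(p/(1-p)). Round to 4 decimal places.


Natural parameter for Bernoulli: eta = log(p/(1-p)).
p = 0.32, 1-p = 0.68.
p/(1-p) = 0.470588.
eta = log(0.470588) = -0.7538

-0.7538


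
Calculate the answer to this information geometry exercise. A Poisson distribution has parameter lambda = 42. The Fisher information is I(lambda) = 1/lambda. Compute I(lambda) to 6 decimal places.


Fisher information for Poisson: I(lambda) = 1/lambda.
lambda = 42.
I(lambda) = 1/42 = 0.023810

0.023810


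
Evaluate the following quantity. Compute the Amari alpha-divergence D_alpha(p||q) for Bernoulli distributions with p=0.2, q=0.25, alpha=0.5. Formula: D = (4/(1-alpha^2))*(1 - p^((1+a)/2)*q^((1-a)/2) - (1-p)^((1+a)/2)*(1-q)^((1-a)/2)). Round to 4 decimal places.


Amari alpha-divergence:
D = (4/(1-alpha^2))*(1 - p^((1+a)/2)*q^((1-a)/2) - (1-p)^((1+a)/2)*(1-q)^((1-a)/2)).
alpha = 0.5, p = 0.2, q = 0.25.
e1 = (1+alpha)/2 = 0.75, e2 = (1-alpha)/2 = 0.25.
t1 = p^e1 * q^e2 = 0.2^0.75 * 0.25^0.25 = 0.211474.
t2 = (1-p)^e1 * (1-q)^e2 = 0.8^0.75 * 0.75^0.25 = 0.787196.
4/(1-alpha^2) = 5.333333.
D = 5.333333*(1 - 0.211474 - 0.787196) = 0.0071

0.0071


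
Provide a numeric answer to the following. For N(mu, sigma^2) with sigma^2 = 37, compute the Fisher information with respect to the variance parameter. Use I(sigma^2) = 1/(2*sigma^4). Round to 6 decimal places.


Fisher information for variance: I(sigma^2) = 1/(2*sigma^4).
sigma^2 = 37, so sigma^4 = 1369.
I = 1/(2*1369) = 1/2738 = 0.000365

0.000365


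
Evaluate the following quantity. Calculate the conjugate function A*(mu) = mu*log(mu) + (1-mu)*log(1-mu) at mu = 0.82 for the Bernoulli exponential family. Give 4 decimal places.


Legendre transform for Bernoulli:
A*(mu) = mu*log(mu) + (1-mu)*log(1-mu).
mu = 0.82, 1-mu = 0.18.
mu*log(mu) = 0.82*log(0.82) = -0.16273.
(1-mu)*log(1-mu) = 0.18*log(0.18) = -0.308664.
A* = -0.16273 + -0.308664 = -0.4714

-0.4714


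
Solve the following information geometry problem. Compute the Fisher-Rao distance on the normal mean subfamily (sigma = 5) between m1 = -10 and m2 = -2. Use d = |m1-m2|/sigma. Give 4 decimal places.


On the fixed-variance normal subfamily, geodesic distance = |m1-m2|/sigma.
|-10 - -2| = 8.
sigma = 5.
d = 8/5 = 1.6000

1.6000


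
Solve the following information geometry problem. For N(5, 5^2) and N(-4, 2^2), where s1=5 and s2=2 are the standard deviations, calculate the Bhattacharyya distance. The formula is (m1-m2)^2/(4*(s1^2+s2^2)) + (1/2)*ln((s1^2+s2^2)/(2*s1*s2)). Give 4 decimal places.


Bhattacharyya distance between two Gaussians:
DB = (m1-m2)^2/(4*(s1^2+s2^2)) + (1/2)*ln((s1^2+s2^2)/(2*s1*s2)).
(m1-m2)^2 = (9)^2 = 81.
s1^2+s2^2 = 25 + 4 = 29.
term1 = 81/116 = 0.698276.
term2 = 0.5*ln(29/20.0) = 0.185782.
DB = 0.698276 + 0.185782 = 0.8841

0.8841


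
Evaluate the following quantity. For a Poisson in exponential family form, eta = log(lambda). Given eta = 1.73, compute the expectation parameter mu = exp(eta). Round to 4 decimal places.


Expectation parameter for Poisson exponential family:
mu = exp(eta).
eta = 1.73.
mu = exp(1.73) = 5.6407

5.6407


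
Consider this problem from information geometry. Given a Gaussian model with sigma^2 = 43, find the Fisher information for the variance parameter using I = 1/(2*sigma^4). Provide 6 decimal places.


Fisher information for variance: I(sigma^2) = 1/(2*sigma^4).
sigma^2 = 43, so sigma^4 = 1849.
I = 1/(2*1849) = 1/3698 = 0.000270

0.000270


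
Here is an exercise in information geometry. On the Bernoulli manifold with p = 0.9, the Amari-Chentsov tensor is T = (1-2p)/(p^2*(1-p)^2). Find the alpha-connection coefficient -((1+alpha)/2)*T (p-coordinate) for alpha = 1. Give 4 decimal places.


Skewness (Amari-Chentsov) tensor: T = (1-2p)/(p^2*(1-p)^2).
p = 0.9, 1-2p = -0.8, p^2 = 0.81, (1-p)^2 = 0.01.
T = -0.8/(0.81 * 0.01) = -98.765432.
In the p-coordinate, Gamma^(alpha) = Gamma^(0) - (alpha/2)*T with Gamma^(0) = (1/2)*g'(p) = -T/2,
so Gamma^(alpha) = -((1+alpha)/2)*T.
alpha = 1, -(1+alpha)/2 = -1.0.
Gamma = -1.0 * -98.765432 = 98.7654

98.7654


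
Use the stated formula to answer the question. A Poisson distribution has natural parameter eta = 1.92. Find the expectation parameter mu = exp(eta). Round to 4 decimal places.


Expectation parameter for Poisson exponential family:
mu = exp(eta).
eta = 1.92.
mu = exp(1.92) = 6.8210

6.8210


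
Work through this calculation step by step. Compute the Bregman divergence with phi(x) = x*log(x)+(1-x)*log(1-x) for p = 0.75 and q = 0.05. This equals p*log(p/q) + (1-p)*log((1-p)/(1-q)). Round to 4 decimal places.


Bregman divergence with negative entropy generator:
D = p*log(p/q) + (1-p)*log((1-p)/(1-q)).
p = 0.75, q = 0.05.
p*log(p/q) = 0.75*log(0.75/0.05) = 2.031038.
(1-p)*log((1-p)/(1-q)) = 0.25*log(0.25/0.95) = -0.33375.
D = 2.031038 + -0.33375 = 1.6973

1.6973


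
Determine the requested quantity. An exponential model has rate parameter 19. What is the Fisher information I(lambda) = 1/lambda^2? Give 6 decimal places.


Fisher information for exponential: I(lambda) = 1/lambda^2.
lambda = 19, lambda^2 = 361.
I = 1/361 = 0.002770

0.002770


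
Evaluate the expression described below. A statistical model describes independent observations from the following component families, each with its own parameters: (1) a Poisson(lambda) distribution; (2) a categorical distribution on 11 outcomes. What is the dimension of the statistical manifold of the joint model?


The dimension of a statistical manifold equals the number of free
(independent) real parameters of the model. For a product of independent
blocks the parameter counts add.
- Poisson (lambda): 1.
- categorical on 11 outcomes (probabilities sum to 1): 11-1 = 10.
Total = 1 + 10 = 11.
Dimension = 11

11


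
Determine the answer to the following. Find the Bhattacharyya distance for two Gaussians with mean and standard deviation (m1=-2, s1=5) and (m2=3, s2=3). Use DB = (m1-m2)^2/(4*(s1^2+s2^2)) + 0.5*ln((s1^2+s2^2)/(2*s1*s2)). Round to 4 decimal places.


Bhattacharyya distance between two Gaussians:
DB = (m1-m2)^2/(4*(s1^2+s2^2)) + (1/2)*ln((s1^2+s2^2)/(2*s1*s2)).
(m1-m2)^2 = (-5)^2 = 25.
s1^2+s2^2 = 25 + 9 = 34.
term1 = 25/136 = 0.183824.
term2 = 0.5*ln(34/30.0) = 0.062582.
DB = 0.183824 + 0.062582 = 0.2464

0.2464


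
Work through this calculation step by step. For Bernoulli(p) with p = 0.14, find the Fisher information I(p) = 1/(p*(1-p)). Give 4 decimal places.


For Bernoulli(p), Fisher information is I(p) = 1/(p*(1-p)).
p = 0.14, 1-p = 0.86.
p*(1-p) = 0.1204.
I(p) = 1/0.1204 = 8.3056

8.3056


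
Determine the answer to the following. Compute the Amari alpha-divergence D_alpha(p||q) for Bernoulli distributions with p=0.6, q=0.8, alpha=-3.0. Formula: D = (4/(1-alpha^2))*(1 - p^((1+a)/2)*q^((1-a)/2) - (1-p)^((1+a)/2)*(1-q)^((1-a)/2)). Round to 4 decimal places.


Amari alpha-divergence:
D = (4/(1-alpha^2))*(1 - p^((1+a)/2)*q^((1-a)/2) - (1-p)^((1+a)/2)*(1-q)^((1-a)/2)).
alpha = -3.0, p = 0.6, q = 0.8.
e1 = (1+alpha)/2 = -1.0, e2 = (1-alpha)/2 = 2.0.
t1 = p^e1 * q^e2 = 0.6^-1.0 * 0.8^2.0 = 1.066667.
t2 = (1-p)^e1 * (1-q)^e2 = 0.4^-1.0 * 0.2^2.0 = 0.1.
4/(1-alpha^2) = -0.5.
D = -0.5*(1 - 1.066667 - 0.1) = 0.0833

0.0833


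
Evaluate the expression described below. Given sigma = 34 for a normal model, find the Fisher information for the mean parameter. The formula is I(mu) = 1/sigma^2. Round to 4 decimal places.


The Fisher information for the mean of a normal distribution is I(mu) = 1/sigma^2.
sigma = 34, so sigma^2 = 1156.
I(mu) = 1/1156 = 0.0009

0.0009


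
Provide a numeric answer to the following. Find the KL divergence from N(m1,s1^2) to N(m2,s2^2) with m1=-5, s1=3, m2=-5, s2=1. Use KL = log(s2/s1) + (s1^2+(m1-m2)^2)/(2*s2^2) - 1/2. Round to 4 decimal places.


KL divergence between normal distributions:
KL = log(s2/s1) + (s1^2 + (m1-m2)^2)/(2*s2^2) - 1/2.
log(1/3) = -1.098612.
(3^2 + (-5--5)^2)/(2*1^2) = (9 + 0)/2 = 4.5.
KL = -1.098612 + 4.5 - 0.5 = 2.9014

2.9014


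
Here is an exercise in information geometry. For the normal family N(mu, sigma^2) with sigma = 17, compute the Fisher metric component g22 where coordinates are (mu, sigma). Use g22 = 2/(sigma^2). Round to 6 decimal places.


For the 2-parameter normal family, the Fisher metric has:
  g11 = 1/sigma^2, g22 = 2/sigma^2.
sigma = 17, sigma^2 = 289.
g22 = 0.006920

0.006920


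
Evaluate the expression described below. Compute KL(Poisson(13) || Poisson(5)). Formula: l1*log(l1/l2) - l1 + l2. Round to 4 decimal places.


KL divergence for Poisson:
KL = l1*log(l1/l2) - l1 + l2.
l1 = 13, l2 = 5.
log(13/5) = 0.955511.
l1*log(l1/l2) = 13 * 0.955511 = 12.421649.
KL = 12.421649 - 13 + 5 = 4.4216

4.4216


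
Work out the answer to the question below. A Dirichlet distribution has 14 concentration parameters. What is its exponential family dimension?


Exponential family dimension calculation:
Dirichlet with 14 components has 14 natural parameters.

14


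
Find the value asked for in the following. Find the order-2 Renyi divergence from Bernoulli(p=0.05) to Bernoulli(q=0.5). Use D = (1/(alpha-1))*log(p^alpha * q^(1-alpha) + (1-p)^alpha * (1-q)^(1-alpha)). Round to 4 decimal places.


Renyi divergence of order alpha between Bernoulli distributions:
D = (1/(alpha-1))*log(p^alpha * q^(1-alpha) + (1-p)^alpha * (1-q)^(1-alpha)).
alpha = 2, p = 0.05, q = 0.5.
p^alpha * q^(1-alpha) = 0.05^2 * 0.5^-1 = 0.005.
(1-p)^alpha * (1-q)^(1-alpha) = 0.95^2 * 0.5^-1 = 1.805.
sum = 0.005 + 1.805 = 1.81.
D = (1/1)*log(1.81) = 0.5933

0.5933


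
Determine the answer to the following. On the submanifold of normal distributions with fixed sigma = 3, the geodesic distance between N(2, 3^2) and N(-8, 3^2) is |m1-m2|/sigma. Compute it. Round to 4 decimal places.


On the fixed-variance normal subfamily, geodesic distance = |m1-m2|/sigma.
|2 - -8| = 10.
sigma = 3.
d = 10/3 = 3.3333

3.3333


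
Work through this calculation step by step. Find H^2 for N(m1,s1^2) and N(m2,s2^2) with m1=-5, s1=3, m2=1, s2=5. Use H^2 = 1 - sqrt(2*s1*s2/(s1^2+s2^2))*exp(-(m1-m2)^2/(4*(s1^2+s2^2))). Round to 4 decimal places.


Squared Hellinger distance for Gaussians:
H^2 = 1 - sqrt(2*s1*s2/(s1^2+s2^2)) * exp(-(m1-m2)^2/(4*(s1^2+s2^2))).
s1^2 = 9, s2^2 = 25, s1^2+s2^2 = 34.
sqrt(2*3*5/(34)) = 0.939336.
(m1-m2)^2 = (-6)^2 = 36.
exp(-36/(4*34)) = exp(-0.264706) = 0.767432.
H^2 = 1 - 0.939336*0.767432 = 0.2791

0.2791


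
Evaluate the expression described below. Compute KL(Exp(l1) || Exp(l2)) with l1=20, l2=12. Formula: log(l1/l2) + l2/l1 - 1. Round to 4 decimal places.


KL divergence for exponential family:
KL = log(l1/l2) + l2/l1 - 1.
log(20/12) = 0.510826.
12/20 = 0.6.
KL = 0.510826 + 0.6 - 1 = 0.1108

0.1108


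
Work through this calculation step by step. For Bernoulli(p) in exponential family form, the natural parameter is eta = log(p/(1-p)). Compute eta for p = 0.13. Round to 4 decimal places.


Natural parameter for Bernoulli: eta = log(p/(1-p)).
p = 0.13, 1-p = 0.87.
p/(1-p) = 0.149425.
eta = log(0.149425) = -1.9010

-1.9010


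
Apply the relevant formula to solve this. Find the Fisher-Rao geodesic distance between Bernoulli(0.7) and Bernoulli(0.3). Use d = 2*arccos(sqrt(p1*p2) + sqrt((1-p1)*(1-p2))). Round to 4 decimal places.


Geodesic distance on Bernoulli manifold:
d(p1,p2) = 2*arccos(sqrt(p1*p2) + sqrt((1-p1)*(1-p2))).
sqrt(p1*p2) = sqrt(0.7*0.3) = 0.458258.
sqrt((1-p1)*(1-p2)) = sqrt(0.3*0.7) = 0.458258.
arg = 0.458258 + 0.458258 = 0.916515.
d = 2*arccos(0.916515) = 0.8230

0.8230


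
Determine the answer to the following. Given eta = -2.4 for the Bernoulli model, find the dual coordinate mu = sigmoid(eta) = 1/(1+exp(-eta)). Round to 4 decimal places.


Dual coordinate (expectation parameter) for Bernoulli:
mu = 1/(1+exp(-eta)).
eta = -2.4.
exp(-eta) = exp(2.4) = 11.023176.
mu = 1/(1+11.023176) = 0.0832

0.0832


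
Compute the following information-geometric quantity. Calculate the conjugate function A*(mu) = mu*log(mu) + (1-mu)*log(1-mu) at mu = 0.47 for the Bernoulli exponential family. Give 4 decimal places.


Legendre transform for Bernoulli:
A*(mu) = mu*log(mu) + (1-mu)*log(1-mu).
mu = 0.47, 1-mu = 0.53.
mu*log(mu) = 0.47*log(0.47) = -0.354861.
(1-mu)*log(1-mu) = 0.53*log(0.53) = -0.336485.
A* = -0.354861 + -0.336485 = -0.6913

-0.6913


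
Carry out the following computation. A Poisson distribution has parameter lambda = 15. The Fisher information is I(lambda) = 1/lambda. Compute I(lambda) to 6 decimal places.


Fisher information for Poisson: I(lambda) = 1/lambda.
lambda = 15.
I(lambda) = 1/15 = 0.066667

0.066667


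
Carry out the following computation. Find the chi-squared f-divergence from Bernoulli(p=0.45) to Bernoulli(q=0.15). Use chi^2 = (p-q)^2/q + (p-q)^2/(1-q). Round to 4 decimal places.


Chi-squared divergence between Bernoulli distributions:
chi^2 = (p-q)^2/q + (p-q)^2/(1-q).
p = 0.45, q = 0.15, p-q = 0.3.
(p-q)^2 = 0.09.
term1 = 0.09/0.15 = 0.6.
term2 = 0.09/0.85 = 0.105882.
chi^2 = 0.6 + 0.105882 = 0.7059

0.7059


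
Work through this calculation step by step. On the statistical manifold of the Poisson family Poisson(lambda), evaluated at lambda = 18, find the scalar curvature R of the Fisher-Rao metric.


This family has a single free parameter, so its statistical manifold
is 1-dimensional. The Riemann curvature tensor of any 1-dimensional
Riemannian manifold vanishes identically, so R = 0.

0


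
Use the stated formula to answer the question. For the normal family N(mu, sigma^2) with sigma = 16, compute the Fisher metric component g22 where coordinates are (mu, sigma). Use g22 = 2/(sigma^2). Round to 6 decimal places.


For the 2-parameter normal family, the Fisher metric has:
  g11 = 1/sigma^2, g22 = 2/sigma^2.
sigma = 16, sigma^2 = 256.
g22 = 0.007813

0.007813


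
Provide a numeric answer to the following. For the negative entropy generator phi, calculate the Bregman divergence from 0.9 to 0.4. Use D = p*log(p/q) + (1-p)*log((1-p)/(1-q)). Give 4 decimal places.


Bregman divergence with negative entropy generator:
D = p*log(p/q) + (1-p)*log((1-p)/(1-q)).
p = 0.9, q = 0.4.
p*log(p/q) = 0.9*log(0.9/0.4) = 0.729837.
(1-p)*log((1-p)/(1-q)) = 0.1*log(0.1/0.6) = -0.179176.
D = 0.729837 + -0.179176 = 0.5507

0.5507


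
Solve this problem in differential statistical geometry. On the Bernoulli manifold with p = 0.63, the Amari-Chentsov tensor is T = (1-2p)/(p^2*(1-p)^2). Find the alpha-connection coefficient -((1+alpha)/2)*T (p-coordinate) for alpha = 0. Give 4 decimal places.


Skewness (Amari-Chentsov) tensor: T = (1-2p)/(p^2*(1-p)^2).
p = 0.63, 1-2p = -0.26, p^2 = 0.3969, (1-p)^2 = 0.1369.
T = -0.26/(0.3969 * 0.1369) = -4.785076.
In the p-coordinate, Gamma^(alpha) = Gamma^(0) - (alpha/2)*T with Gamma^(0) = (1/2)*g'(p) = -T/2,
so Gamma^(alpha) = -((1+alpha)/2)*T.
alpha = 0, -(1+alpha)/2 = -0.5.
Gamma = -0.5 * -4.785076 = 2.3925

2.3925


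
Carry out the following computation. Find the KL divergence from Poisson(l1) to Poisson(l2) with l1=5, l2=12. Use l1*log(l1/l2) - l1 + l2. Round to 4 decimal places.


KL divergence for Poisson:
KL = l1*log(l1/l2) - l1 + l2.
l1 = 5, l2 = 12.
log(5/12) = -0.875469.
l1*log(l1/l2) = 5 * -0.875469 = -4.377344.
KL = -4.377344 - 5 + 12 = 2.6227

2.6227


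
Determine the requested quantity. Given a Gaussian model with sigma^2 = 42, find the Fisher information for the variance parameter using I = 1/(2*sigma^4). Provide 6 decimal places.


Fisher information for variance: I(sigma^2) = 1/(2*sigma^4).
sigma^2 = 42, so sigma^4 = 1764.
I = 1/(2*1764) = 1/3528 = 0.000283

0.000283


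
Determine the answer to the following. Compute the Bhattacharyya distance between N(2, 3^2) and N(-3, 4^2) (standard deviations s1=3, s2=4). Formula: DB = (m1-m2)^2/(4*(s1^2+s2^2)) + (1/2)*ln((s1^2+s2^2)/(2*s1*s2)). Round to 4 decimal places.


Bhattacharyya distance between two Gaussians:
DB = (m1-m2)^2/(4*(s1^2+s2^2)) + (1/2)*ln((s1^2+s2^2)/(2*s1*s2)).
(m1-m2)^2 = (5)^2 = 25.
s1^2+s2^2 = 9 + 16 = 25.
term1 = 25/100 = 0.25.
term2 = 0.5*ln(25/24.0) = 0.020411.
DB = 0.25 + 0.020411 = 0.2704

0.2704


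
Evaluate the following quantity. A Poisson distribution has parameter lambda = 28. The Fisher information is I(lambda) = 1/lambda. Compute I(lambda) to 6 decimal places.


Fisher information for Poisson: I(lambda) = 1/lambda.
lambda = 28.
I(lambda) = 1/28 = 0.035714

0.035714


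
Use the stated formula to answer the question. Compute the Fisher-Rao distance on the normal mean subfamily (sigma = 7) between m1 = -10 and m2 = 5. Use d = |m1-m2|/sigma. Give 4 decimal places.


On the fixed-variance normal subfamily, geodesic distance = |m1-m2|/sigma.
|-10 - 5| = 15.
sigma = 7.
d = 15/7 = 2.1429

2.1429


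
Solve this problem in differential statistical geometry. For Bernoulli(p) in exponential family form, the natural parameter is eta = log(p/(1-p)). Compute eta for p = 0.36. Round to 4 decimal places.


Natural parameter for Bernoulli: eta = log(p/(1-p)).
p = 0.36, 1-p = 0.64.
p/(1-p) = 0.5625.
eta = log(0.5625) = -0.5754

-0.5754


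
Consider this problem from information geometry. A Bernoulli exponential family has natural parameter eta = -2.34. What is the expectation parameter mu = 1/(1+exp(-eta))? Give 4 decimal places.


Dual coordinate (expectation parameter) for Bernoulli:
mu = 1/(1+exp(-eta)).
eta = -2.34.
exp(-eta) = exp(2.34) = 10.381237.
mu = 1/(1+10.381237) = 0.0879

0.0879


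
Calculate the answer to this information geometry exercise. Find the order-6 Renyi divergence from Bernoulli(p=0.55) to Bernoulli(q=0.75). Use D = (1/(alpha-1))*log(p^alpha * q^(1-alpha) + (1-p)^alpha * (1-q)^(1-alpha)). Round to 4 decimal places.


Renyi divergence of order alpha between Bernoulli distributions:
D = (1/(alpha-1))*log(p^alpha * q^(1-alpha) + (1-p)^alpha * (1-q)^(1-alpha)).
alpha = 6, p = 0.55, q = 0.75.
p^alpha * q^(1-alpha) = 0.55^6 * 0.75^-5 = 0.116646.
(1-p)^alpha * (1-q)^(1-alpha) = 0.45^6 * 0.25^-5 = 8.503056.
sum = 0.116646 + 8.503056 = 8.619702.
D = (1/5)*log(8.619702) = 0.4308

0.4308


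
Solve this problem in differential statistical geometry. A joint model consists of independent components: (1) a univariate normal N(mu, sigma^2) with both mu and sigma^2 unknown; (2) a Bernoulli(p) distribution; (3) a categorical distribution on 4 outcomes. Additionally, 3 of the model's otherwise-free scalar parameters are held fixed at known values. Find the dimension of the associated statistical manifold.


The dimension of a statistical manifold equals the number of free
(independent) real parameters of the model. For a product of independent
blocks the parameter counts add.
- normal (mu, sigma^2): 2.
- Bernoulli (p): 1.
- categorical on 4 outcomes (probabilities sum to 1): 4-1 = 3.
Total = 2 + 1 + 3 = 6.
3 parameter(s) fixed at known values: 6 - 3 = 3.
Dimension = 3

3


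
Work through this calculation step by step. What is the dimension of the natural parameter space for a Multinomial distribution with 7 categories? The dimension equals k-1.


Exponential family dimension calculation:
For Multinomial with k=7 categories, dim = k-1 = 6.

6


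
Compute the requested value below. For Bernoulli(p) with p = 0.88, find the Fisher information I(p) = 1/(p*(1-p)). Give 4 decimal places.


For Bernoulli(p), Fisher information is I(p) = 1/(p*(1-p)).
p = 0.88, 1-p = 0.12.
p*(1-p) = 0.1056.
I(p) = 1/0.1056 = 9.4697

9.4697


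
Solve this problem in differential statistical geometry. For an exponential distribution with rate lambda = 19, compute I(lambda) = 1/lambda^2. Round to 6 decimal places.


Fisher information for exponential: I(lambda) = 1/lambda^2.
lambda = 19, lambda^2 = 361.
I = 1/361 = 0.002770

0.002770


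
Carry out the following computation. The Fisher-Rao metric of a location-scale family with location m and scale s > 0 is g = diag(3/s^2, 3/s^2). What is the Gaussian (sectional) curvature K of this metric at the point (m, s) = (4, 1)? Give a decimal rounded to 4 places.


The metric has the form g = (A dm^2 + B ds^2)/s^2 with A = 3, B = 3.
Substitute u = sqrt(A/B)*m: g = B*(du^2 + ds^2)/s^2, i.e. B times the
Poincare upper half-plane metric, which has constant Gaussian curvature -1.
Scaling a 2D metric by a constant c divides the Gaussian curvature by c,
so K = -1/B = -1/(3) = -0.3333 everywhere (the point (m, s) = (4, 1) is irrelevant:
the curvature is constant).
The requested Gaussian curvature is K = -0.3333.

-0.3333


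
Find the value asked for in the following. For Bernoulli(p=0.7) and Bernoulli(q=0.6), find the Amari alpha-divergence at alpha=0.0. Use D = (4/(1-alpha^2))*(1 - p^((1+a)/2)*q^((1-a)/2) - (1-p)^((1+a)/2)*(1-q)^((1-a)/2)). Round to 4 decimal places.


Amari alpha-divergence:
D = (4/(1-alpha^2))*(1 - p^((1+a)/2)*q^((1-a)/2) - (1-p)^((1+a)/2)*(1-q)^((1-a)/2)).
alpha = 0.0, p = 0.7, q = 0.6.
e1 = (1+alpha)/2 = 0.5, e2 = (1-alpha)/2 = 0.5.
t1 = p^e1 * q^e2 = 0.7^0.5 * 0.6^0.5 = 0.648074.
t2 = (1-p)^e1 * (1-q)^e2 = 0.3^0.5 * 0.4^0.5 = 0.34641.
4/(1-alpha^2) = 4.0.
D = 4.0*(1 - 0.648074 - 0.34641) = 0.0221

0.0221


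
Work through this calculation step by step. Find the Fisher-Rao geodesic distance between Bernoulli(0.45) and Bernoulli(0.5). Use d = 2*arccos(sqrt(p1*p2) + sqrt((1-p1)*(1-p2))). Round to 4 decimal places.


Geodesic distance on Bernoulli manifold:
d(p1,p2) = 2*arccos(sqrt(p1*p2) + sqrt((1-p1)*(1-p2))).
sqrt(p1*p2) = sqrt(0.45*0.5) = 0.474342.
sqrt((1-p1)*(1-p2)) = sqrt(0.55*0.5) = 0.524404.
arg = 0.474342 + 0.524404 = 0.998746.
d = 2*arccos(0.998746) = 0.1002

0.1002


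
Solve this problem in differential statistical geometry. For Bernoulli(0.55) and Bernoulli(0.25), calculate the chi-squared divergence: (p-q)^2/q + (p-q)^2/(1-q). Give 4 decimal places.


Chi-squared divergence between Bernoulli distributions:
chi^2 = (p-q)^2/q + (p-q)^2/(1-q).
p = 0.55, q = 0.25, p-q = 0.3.
(p-q)^2 = 0.09.
term1 = 0.09/0.25 = 0.36.
term2 = 0.09/0.75 = 0.12.
chi^2 = 0.36 + 0.12 = 0.4800

0.4800


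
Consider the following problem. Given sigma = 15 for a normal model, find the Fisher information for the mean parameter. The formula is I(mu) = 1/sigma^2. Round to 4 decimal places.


The Fisher information for the mean of a normal distribution is I(mu) = 1/sigma^2.
sigma = 15, so sigma^2 = 225.
I(mu) = 1/225 = 0.0044

0.0044


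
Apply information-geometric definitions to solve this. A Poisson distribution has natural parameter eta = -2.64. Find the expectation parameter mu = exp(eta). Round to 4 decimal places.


Expectation parameter for Poisson exponential family:
mu = exp(eta).
eta = -2.64.
mu = exp(-2.64) = 0.0714

0.0714


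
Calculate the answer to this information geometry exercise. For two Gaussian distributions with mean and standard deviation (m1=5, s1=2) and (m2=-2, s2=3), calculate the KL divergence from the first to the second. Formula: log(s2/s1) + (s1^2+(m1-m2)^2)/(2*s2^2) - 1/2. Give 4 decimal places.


KL divergence between normal distributions:
KL = log(s2/s1) + (s1^2 + (m1-m2)^2)/(2*s2^2) - 1/2.
log(3/2) = 0.405465.
(2^2 + (5--2)^2)/(2*3^2) = (4 + 49)/18 = 2.944444.
KL = 0.405465 + 2.944444 - 0.5 = 2.8499

2.8499


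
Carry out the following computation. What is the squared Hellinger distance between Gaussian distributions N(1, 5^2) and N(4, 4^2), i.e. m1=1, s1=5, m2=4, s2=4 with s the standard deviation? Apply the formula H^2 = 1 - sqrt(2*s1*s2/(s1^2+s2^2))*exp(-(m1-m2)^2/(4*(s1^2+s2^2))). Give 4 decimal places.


Squared Hellinger distance for Gaussians:
H^2 = 1 - sqrt(2*s1*s2/(s1^2+s2^2)) * exp(-(m1-m2)^2/(4*(s1^2+s2^2))).
s1^2 = 25, s2^2 = 16, s1^2+s2^2 = 41.
sqrt(2*5*4/(41)) = 0.98773.
(m1-m2)^2 = (-3)^2 = 9.
exp(-9/(4*41)) = exp(-0.054878) = 0.946601.
H^2 = 1 - 0.98773*0.946601 = 0.0650

0.0650


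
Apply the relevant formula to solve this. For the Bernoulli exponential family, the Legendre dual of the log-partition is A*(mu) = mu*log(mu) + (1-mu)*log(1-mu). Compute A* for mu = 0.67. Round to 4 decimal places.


Legendre transform for Bernoulli:
A*(mu) = mu*log(mu) + (1-mu)*log(1-mu).
mu = 0.67, 1-mu = 0.33.
mu*log(mu) = 0.67*log(0.67) = -0.26832.
(1-mu)*log(1-mu) = 0.33*log(0.33) = -0.365859.
A* = -0.26832 + -0.365859 = -0.6342

-0.6342
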